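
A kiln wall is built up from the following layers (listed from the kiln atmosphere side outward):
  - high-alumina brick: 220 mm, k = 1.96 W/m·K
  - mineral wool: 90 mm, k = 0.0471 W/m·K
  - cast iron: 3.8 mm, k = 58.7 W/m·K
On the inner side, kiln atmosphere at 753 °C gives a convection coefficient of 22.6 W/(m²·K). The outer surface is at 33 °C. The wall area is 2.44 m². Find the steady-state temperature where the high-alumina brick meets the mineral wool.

Series thermal resistances:
R_inner film = 1/(h_i·A) = 1/(22.6×2.44) = 0.01813 K/W
R_high-alumina brick = L/(kA) = 0.22/(1.96×2.44) = 0.046 K/W
R_mineral wool = L/(kA) = 0.09/(0.0471×2.44) = 0.7831 K/W
R_cast iron = L/(kA) = 0.0038/(58.7×2.44) = 2.653×10^-5 K/W
R_total = 0.8473 K/W;  Q = ΔT/R_total = 720/0.8473 = 849.8 W
T_interface = T_inner − Q·ΣR(inner→interface) = 753 − 850×0.06414

T ≈ 698 °C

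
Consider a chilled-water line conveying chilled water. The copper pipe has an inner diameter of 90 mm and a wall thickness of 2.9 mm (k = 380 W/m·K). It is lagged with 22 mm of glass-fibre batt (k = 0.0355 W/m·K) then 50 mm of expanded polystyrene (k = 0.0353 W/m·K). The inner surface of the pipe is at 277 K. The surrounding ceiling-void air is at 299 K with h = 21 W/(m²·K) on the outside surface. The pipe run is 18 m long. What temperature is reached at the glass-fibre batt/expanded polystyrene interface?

Per-layer cylindrical resistances, series-summed:
R_copper pipe wall = ln(47.9/45)/(2π×380×18) = 1.453×10^-6 K/W
R_glass-fibre batt = ln(69.9/47.9)/(2π×0.0355×18) = 0.09414 K/W
R_expanded polystyrene = ln(119.9/69.9)/(2π×0.0353×18) = 0.1352 K/W
R_outer film = 1/(h_o·2πr_oL) = 1/(21×2π×0.1199×18) = 0.003512 K/W
R_total = 0.2328 K/W
Q = ΔT/R_total = 22/0.2328
Q = 94.5 W
T_interface = T_inner + Q·ΣR(inner→interface) = 277 + 94.5×0.09414

T ≈ 286 K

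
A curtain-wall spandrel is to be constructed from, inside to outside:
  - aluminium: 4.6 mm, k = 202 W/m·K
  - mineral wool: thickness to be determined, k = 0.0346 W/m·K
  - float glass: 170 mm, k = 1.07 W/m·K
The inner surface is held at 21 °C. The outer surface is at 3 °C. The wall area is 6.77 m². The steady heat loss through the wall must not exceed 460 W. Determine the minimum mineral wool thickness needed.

L ≈ 3.67 mm

Using the resistance-network approach (series):
R_aluminium = L/(kA) = 0.0046/(202×6.77) = 3.364×10^-6 K/W
R_float glass = L/(kA) = 0.17/(1.07×6.77) = 0.02347 K/W
Sum of the known resistances R_other = 0.02347 K/W
Required total resistance R_tot = ΔT/Q_allow = 18/460 = 0.03913 K/W
R_mineral wool = R_tot − R_other = 0.01566 K/W
L = R·k·A = 0.01566×0.0346×6.77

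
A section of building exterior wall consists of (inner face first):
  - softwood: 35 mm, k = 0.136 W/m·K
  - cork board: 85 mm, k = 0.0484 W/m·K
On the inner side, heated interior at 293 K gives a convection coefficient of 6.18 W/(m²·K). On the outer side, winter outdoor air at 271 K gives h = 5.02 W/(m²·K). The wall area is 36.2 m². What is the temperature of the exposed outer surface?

T ≈ 273 K

Model the wall as resistances in series:
R_inner film = 1/(h_i·A) = 1/(6.18×36.2) = 0.00447 K/W
R_softwood = L/(kA) = 0.035/(0.136×36.2) = 0.007109 K/W
R_cork board = L/(kA) = 0.085/(0.0484×36.2) = 0.04851 K/W
R_outer film = 1/(h_o·A) = 1/(5.02×36.2) = 0.005503 K/W
R_total = 0.0656 K/W;  Q = ΔT/R_total = 22/0.0656 = 335.4 W
T_interface = T_inner − Q·ΣR(inner→interface) = 293 − 335×0.06009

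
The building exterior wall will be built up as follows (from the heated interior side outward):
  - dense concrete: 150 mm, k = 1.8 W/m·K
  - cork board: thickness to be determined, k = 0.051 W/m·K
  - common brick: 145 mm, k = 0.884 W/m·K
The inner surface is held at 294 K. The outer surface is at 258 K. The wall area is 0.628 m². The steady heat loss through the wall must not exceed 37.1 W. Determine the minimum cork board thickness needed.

Model the wall as resistances in series:
R_dense concrete = L/(kA) = 0.15/(1.8×0.628) = 0.1327 K/W
R_common brick = L/(kA) = 0.145/(0.884×0.628) = 0.2612 K/W
Sum of the known resistances R_other = 0.3939 K/W
Required total resistance R_tot = ΔT/Q_allow = 36/37.1 = 0.9704 K/W
R_cork board = R_tot − R_other = 0.5765 K/W
L = R·k·A = 0.5765×0.051×0.628

L ≈ 18.5 mm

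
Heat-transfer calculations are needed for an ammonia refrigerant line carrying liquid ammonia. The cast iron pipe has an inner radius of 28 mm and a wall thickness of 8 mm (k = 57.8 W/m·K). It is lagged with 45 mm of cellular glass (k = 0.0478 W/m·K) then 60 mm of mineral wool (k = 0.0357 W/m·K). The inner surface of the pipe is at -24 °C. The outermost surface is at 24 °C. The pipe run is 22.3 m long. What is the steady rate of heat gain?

Per-layer cylindrical resistances, series-summed:
R_cast iron pipe wall = ln(36/28)/(2π×57.8×22.3) = 3.103×10^-5 K/W
R_cellular glass = ln(81/36)/(2π×0.0478×22.3) = 0.1211 K/W
R_mineral wool = ln(141/81)/(2π×0.0357×22.3) = 0.1108 K/W
R_total = 0.2319 K/W
Q = ΔT/R_total = 48/0.2319

Q ≈ 207 W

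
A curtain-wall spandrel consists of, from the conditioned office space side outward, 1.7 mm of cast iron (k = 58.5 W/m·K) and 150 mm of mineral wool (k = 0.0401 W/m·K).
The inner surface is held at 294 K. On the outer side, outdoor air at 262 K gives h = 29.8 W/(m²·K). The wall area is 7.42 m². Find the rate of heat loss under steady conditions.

Q ≈ 62.9 W

Model the wall as resistances in series:
R_cast iron = L/(kA) = 0.0017/(58.5×7.42) = 3.916×10^-6 K/W
R_mineral wool = L/(kA) = 0.15/(0.0401×7.42) = 0.5041 K/W
R_outer film = 1/(h_o·A) = 1/(29.8×7.42) = 0.004523 K/W
R_total = 0.5087 K/W
Q = ΔT / R_total = 32 / 0.5087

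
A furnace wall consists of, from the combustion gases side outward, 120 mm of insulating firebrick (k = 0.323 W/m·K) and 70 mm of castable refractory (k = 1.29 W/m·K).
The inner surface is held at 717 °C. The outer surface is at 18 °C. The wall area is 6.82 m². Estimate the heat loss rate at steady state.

Q ≈ 11200 W

Model the wall as resistances in series:
R_insulating firebrick = L/(kA) = 0.12/(0.323×6.82) = 0.05447 K/W
R_castable refractory = L/(kA) = 0.07/(1.29×6.82) = 0.007957 K/W
R_total = 0.06243 K/W
Q = ΔT / R_total = 699 / 0.06243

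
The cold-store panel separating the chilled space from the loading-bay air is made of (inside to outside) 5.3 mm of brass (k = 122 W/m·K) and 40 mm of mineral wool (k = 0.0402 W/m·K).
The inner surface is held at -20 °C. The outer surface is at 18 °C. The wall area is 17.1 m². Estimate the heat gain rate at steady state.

Q ≈ 653 W

Using the resistance-network approach (series):
R_brass = L/(kA) = 0.0053/(122×17.1) = 2.541×10^-6 K/W
R_mineral wool = L/(kA) = 0.04/(0.0402×17.1) = 0.05819 K/W
R_total = 0.05819 K/W
Q = ΔT / R_total = 38 / 0.05819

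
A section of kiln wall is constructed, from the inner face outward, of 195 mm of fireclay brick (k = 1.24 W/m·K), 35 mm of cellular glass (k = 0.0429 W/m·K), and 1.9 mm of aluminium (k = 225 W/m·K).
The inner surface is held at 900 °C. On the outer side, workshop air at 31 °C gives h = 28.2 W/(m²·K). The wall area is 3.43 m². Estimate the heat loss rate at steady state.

Thermal resistances in series:
R_fireclay brick = L/(kA) = 0.195/(1.24×3.43) = 0.04585 K/W
R_cellular glass = L/(kA) = 0.035/(0.0429×3.43) = 0.2379 K/W
R_aluminium = L/(kA) = 0.0019/(225×3.43) = 2.462×10^-6 K/W
R_outer film = 1/(h_o·A) = 1/(28.2×3.43) = 0.01034 K/W
R_total = 0.294 K/W
Q = ΔT / R_total = 869 / 0.294

Q ≈ 2960 W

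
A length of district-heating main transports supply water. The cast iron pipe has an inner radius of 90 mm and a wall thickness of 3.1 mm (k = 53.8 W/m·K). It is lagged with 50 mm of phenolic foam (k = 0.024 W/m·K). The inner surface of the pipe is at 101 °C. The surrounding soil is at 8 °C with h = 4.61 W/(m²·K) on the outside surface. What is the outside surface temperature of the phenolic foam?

T ≈ 15.3 °C

Cylindrical conduction, so R = ln(r₂/r₁)/(2πkL) per layer, in series:
R_cast iron pipe wall = ln(93.1/90)/(2π×53.8×1) = 1.002×10^-4 K/W
R_phenolic foam = ln(143.1/93.1)/(2π×0.024×1) = 2.851 K/W
R_outer film = 1/(h_o·2πr_oL) = 1/(4.61×2π×0.1431×1) = 0.2413 K/W
R_total = 3.092 K/W
Q = ΔT/R_total = 93/3.092
Q = 30.1 W/m
T_interface = T_inner − Q·ΣR(inner→interface) = 101 − 30.1×2.851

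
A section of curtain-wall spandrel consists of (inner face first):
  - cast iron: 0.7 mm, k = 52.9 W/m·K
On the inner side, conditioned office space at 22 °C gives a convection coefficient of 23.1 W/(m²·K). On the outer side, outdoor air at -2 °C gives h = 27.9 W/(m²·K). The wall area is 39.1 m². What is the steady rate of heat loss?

Q ≈ 11900 W

Using the resistance-network approach (series):
R_inner film = 1/(h_i·A) = 1/(23.1×39.1) = 0.001107 K/W
R_cast iron = L/(kA) = 0.0007/(52.9×39.1) = 3.384×10^-7 K/W
R_outer film = 1/(h_o·A) = 1/(27.9×39.1) = 9.167×10^-4 K/W
R_total = 0.002024 K/W
Q = ΔT / R_total = 24 / 0.002024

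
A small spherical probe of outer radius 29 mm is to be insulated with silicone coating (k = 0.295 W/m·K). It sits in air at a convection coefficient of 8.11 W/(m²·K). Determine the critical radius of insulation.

For a sphere r_cr = 2k/h = 2×0.295/8.11
r_cr = 72.7 mm; since the bare radius (29 mm) is below r_cr, adding a thin layer of insulation will *increase* heat loss.

r_cr ≈ 72.7 mm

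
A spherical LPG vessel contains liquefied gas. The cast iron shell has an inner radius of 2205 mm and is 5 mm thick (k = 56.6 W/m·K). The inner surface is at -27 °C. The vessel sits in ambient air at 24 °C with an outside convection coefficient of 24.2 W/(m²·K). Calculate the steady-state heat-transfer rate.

Radial (spherical) resistances in series:
R_cast iron shell = (1/2.205 − 1/2.21)/(4π×56.6) = 1.443×10^-6 K/W
R_outer film = 1/(h·4πr_o²) = 1/(24.2×4π×2.21²) = 6.733×10^-4 K/W
R_total = 6.747×10^-4 K/W
Q = ΔT/R_total = 51/6.747×10^-4

Q ≈ 75600 W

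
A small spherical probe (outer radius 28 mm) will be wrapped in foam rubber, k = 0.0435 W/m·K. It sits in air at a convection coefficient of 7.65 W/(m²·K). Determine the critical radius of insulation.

r_cr ≈ 11.4 mm

For a sphere r_cr = 2k/h = 2×0.0435/7.65
r_cr = 11.4 mm; since the bare radius (28 mm) is above r_cr, any added insulation will reduce heat loss.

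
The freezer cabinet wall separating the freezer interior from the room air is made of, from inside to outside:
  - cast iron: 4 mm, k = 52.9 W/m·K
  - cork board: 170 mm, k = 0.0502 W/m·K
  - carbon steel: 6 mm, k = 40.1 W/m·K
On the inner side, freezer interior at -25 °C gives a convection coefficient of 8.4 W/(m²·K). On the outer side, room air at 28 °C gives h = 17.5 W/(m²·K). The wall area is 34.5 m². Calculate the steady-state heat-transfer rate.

Q ≈ 513 W

Model the wall as resistances in series:
R_inner film = 1/(h_i·A) = 1/(8.4×34.5) = 0.003451 K/W
R_cast iron = L/(kA) = 0.004/(52.9×34.5) = 2.192×10^-6 K/W
R_cork board = L/(kA) = 0.17/(0.0502×34.5) = 0.09816 K/W
R_carbon steel = L/(kA) = 0.006/(40.1×34.5) = 4.337×10^-6 K/W
R_outer film = 1/(h_o·A) = 1/(17.5×34.5) = 0.001656 K/W
R_total = 0.1033 K/W
Q = ΔT / R_total = 53 / 0.1033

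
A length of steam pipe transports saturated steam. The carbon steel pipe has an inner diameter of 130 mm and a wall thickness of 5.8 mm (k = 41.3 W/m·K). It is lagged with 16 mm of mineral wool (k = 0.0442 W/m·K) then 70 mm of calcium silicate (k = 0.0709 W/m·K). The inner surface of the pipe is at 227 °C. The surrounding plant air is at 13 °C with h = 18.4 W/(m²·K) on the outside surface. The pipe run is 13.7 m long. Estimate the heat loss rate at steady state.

Q ≈ 1390 W

For a radial system each layer contributes R = ln(r_out/r_in)/(2πkL); films add R = 1/(hA).
R_carbon steel pipe wall = ln(70.8/65)/(2π×41.3×13.7) = 2.404×10^-5 K/W
R_mineral wool = ln(86.8/70.8)/(2π×0.0442×13.7) = 0.05355 K/W
R_calcium silicate = ln(156.8/86.8)/(2π×0.0709×13.7) = 0.0969 K/W
R_outer film = 1/(h_o·2πr_oL) = 1/(18.4×2π×0.1568×13.7) = 0.004027 K/W
R_total = 0.1545 K/W
Q = ΔT/R_total = 214/0.1545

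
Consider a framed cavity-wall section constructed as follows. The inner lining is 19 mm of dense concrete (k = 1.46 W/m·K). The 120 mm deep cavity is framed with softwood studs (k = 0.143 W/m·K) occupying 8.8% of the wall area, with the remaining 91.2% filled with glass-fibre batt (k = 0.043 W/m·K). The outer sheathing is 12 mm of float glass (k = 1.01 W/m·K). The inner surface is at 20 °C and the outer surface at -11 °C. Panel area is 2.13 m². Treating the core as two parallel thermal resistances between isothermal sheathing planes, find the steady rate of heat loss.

Sheathing layers in series; stud and cavity paths in parallel between them.
R_inner = 0.019/(1.46×2.13) = 0.00611 K/W
R_stud  = 0.12/(0.143×0.088×2.13) = 4.477 K/W
R_cav   = 0.12/(0.043×0.912×2.13) = 1.437 K/W
1/R_core = 1/R_stud + 1/R_cav → R_core = 1.088 K/W
R_outer = 0.012/(1.01×2.13) = 0.005578 K/W
R_total = 1.099 K/W
Q = ΔT/R_total = 31/1.099

Q ≈ 28.2 W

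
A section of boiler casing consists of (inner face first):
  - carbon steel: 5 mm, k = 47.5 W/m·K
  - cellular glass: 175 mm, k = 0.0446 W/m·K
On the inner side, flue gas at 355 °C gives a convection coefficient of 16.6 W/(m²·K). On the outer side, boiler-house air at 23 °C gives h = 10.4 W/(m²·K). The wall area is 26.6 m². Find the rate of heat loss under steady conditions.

Q ≈ 2160 W

Using the resistance-network approach (series):
R_inner film = 1/(h_i·A) = 1/(16.6×26.6) = 0.002265 K/W
R_carbon steel = L/(kA) = 0.005/(47.5×26.6) = 3.957×10^-6 K/W
R_cellular glass = L/(kA) = 0.175/(0.0446×26.6) = 0.1475 K/W
R_outer film = 1/(h_o·A) = 1/(10.4×26.6) = 0.003615 K/W
R_total = 0.1534 K/W
Q = ΔT / R_total = 332 / 0.1534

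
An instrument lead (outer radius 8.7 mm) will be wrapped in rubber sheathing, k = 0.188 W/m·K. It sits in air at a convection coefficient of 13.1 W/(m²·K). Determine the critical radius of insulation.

r_cr ≈ 14.4 mm

For a cylinder r_cr = k/h = 0.188/13.1
r_cr = 14.4 mm; since the bare radius (8.7 mm) is below r_cr, adding a thin layer of insulation will *increase* heat loss.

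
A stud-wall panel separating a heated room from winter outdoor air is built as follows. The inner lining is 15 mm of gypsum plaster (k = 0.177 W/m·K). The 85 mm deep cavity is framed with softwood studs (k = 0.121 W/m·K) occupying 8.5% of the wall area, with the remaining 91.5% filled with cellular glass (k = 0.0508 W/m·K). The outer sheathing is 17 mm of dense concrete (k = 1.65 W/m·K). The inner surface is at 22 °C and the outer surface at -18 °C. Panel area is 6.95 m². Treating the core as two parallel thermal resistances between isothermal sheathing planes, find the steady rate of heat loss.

Sheathing layers in series; stud and cavity paths in parallel between them.
R_inner = 0.015/(0.177×6.95) = 0.01219 K/W
R_stud  = 0.085/(0.121×0.085×6.95) = 1.189 K/W
R_cav   = 0.085/(0.0508×0.915×6.95) = 0.2631 K/W
1/R_core = 1/R_stud + 1/R_cav → R_core = 0.2154 K/W
R_outer = 0.017/(1.65×6.95) = 0.001482 K/W
R_total = 0.2291 K/W
Q = ΔT/R_total = 40/0.2291

Q ≈ 175 W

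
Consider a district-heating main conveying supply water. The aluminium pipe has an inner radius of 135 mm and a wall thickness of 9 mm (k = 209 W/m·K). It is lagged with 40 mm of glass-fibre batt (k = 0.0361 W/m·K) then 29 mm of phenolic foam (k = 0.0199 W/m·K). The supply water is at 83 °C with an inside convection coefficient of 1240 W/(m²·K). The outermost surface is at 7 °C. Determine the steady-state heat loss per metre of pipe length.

Per-layer cylindrical resistances, series-summed:
R_inner film = 1/(h_i·2πr₁L) = 1/(1240×2π×0.135×1) = 9.507×10^-4 K/W
R_aluminium pipe wall = ln(144/135)/(2π×209×1) = 4.915×10^-5 K/W
R_glass-fibre batt = ln(184/144)/(2π×0.0361×1) = 1.081 K/W
R_phenolic foam = ln(213/184)/(2π×0.0199×1) = 1.171 K/W
R_total = 2.252 K/W
Q = ΔT/R_total = 76/2.252

q′ ≈ 33.7 W/m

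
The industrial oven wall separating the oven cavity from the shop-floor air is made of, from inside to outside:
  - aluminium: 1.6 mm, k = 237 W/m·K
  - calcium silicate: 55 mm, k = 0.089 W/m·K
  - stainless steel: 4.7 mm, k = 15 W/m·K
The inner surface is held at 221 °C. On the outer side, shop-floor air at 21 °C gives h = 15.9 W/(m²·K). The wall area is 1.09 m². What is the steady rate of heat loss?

Series thermal resistances:
R_aluminium = L/(kA) = 0.0016/(237×1.09) = 6.194×10^-6 K/W
R_calcium silicate = L/(kA) = 0.055/(0.089×1.09) = 0.567 K/W
R_stainless steel = L/(kA) = 0.0047/(15×1.09) = 2.875×10^-4 K/W
R_outer film = 1/(h_o·A) = 1/(15.9×1.09) = 0.0577 K/W
R_total = 0.6249 K/W
Q = ΔT / R_total = 200 / 0.6249

Q ≈ 320 W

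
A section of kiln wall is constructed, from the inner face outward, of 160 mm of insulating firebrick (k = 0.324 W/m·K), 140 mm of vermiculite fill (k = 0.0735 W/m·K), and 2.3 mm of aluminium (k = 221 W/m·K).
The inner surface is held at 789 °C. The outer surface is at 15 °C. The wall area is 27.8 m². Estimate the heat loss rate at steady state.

Model the wall as resistances in series:
R_insulating firebrick = L/(kA) = 0.16/(0.324×27.8) = 0.01776 K/W
R_vermiculite fill = L/(kA) = 0.14/(0.0735×27.8) = 0.06852 K/W
R_aluminium = L/(kA) = 0.0023/(221×27.8) = 3.744×10^-7 K/W
R_total = 0.08628 K/W
Q = ΔT / R_total = 774 / 0.08628

Q ≈ 8970 W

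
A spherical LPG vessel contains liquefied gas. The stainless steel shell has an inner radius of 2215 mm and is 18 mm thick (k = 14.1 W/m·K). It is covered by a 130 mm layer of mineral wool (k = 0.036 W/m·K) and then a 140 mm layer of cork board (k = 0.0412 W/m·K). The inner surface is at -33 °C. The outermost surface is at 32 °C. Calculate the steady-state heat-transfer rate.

Q ≈ 649 W

Each spherical layer contributes R = (1/r_i − 1/r_o)/(4πk):
R_stainless steel shell = (1/2.215 − 1/2.233)/(4π×14.1) = 2.054×10^-5 K/W
R_mineral wool = (1/2.233 − 1/2.363)/(4π×0.036) = 0.05446 K/W
R_cork board = (1/2.363 − 1/2.503)/(4π×0.0412) = 0.04572 K/W
R_total = 0.1002 K/W
Q = ΔT/R_total = 65/0.1002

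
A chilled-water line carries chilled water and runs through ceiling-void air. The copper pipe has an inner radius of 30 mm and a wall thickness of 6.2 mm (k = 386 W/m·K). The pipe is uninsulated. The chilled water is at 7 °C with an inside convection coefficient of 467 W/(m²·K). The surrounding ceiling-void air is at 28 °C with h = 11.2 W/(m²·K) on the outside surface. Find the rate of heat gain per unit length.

Cylindrical conduction, so R = ln(r₂/r₁)/(2πkL) per layer, in series:
R_inner film = 1/(h_i·2πr₁L) = 1/(467×2π×0.03×1) = 0.01136 K/W
R_copper pipe wall = ln(36.2/30)/(2π×386×1) = 7.746×10^-5 K/W
R_outer film = 1/(h_o·2πr_oL) = 1/(11.2×2π×0.0362×1) = 0.3925 K/W
R_total = 0.404 K/W
Q = ΔT/R_total = 21/0.404

q′ ≈ 52 W/m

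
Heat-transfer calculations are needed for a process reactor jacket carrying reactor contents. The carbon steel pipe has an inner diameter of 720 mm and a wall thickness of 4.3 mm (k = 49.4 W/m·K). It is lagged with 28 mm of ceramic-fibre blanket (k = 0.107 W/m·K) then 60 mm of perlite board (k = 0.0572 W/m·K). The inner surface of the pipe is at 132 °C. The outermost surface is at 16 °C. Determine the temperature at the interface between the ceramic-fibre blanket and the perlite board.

T ≈ 107 °C

Radial resistances (cylindrical: R_cond = ln(r_o/r_i)/(2πkL), R_conv = 1/(h·2πrL)):
R_carbon steel pipe wall = ln(364.3/360)/(2π×49.4×1) = 3.825×10^-5 K/W
R_ceramic-fibre blanket = ln(392.3/364.3)/(2π×0.107×1) = 0.1101 K/W
R_perlite board = ln(452.3/392.3)/(2π×0.0572×1) = 0.396 K/W
R_total = 0.5062 K/W
Q = ΔT/R_total = 116/0.5062
Q = 229 W/m
T_interface = T_inner − Q·ΣR(inner→interface) = 132 − 229×0.1102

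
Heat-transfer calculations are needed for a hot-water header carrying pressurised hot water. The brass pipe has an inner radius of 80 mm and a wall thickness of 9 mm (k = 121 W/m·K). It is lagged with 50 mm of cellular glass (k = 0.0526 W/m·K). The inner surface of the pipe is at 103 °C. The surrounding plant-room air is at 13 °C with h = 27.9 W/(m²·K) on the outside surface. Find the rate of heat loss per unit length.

q′ ≈ 64.7 W/m

Cylindrical conduction, so R = ln(r₂/r₁)/(2πkL) per layer, in series:
R_brass pipe wall = ln(89/80)/(2π×121×1) = 1.402×10^-4 K/W
R_cellular glass = ln(139/89)/(2π×0.0526×1) = 1.349 K/W
R_outer film = 1/(h_o·2πr_oL) = 1/(27.9×2π×0.139×1) = 0.04104 K/W
R_total = 1.39 K/W
Q = ΔT/R_total = 90/1.39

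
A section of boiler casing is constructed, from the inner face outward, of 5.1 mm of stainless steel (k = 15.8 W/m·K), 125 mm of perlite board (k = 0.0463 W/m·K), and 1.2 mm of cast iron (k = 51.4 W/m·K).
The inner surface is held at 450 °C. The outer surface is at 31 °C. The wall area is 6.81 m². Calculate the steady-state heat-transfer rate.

Q ≈ 1060 W

Model the wall as resistances in series:
R_stainless steel = L/(kA) = 0.0051/(15.8×6.81) = 4.74×10^-5 K/W
R_perlite board = L/(kA) = 0.125/(0.0463×6.81) = 0.3964 K/W
R_cast iron = L/(kA) = 0.0012/(51.4×6.81) = 3.428×10^-6 K/W
R_total = 0.3965 K/W
Q = ΔT / R_total = 419 / 0.3965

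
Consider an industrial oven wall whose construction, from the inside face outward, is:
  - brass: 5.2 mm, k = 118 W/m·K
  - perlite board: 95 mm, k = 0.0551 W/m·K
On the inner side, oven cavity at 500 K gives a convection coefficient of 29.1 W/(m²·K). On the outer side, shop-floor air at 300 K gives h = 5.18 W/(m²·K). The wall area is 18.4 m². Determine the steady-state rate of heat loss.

Q ≈ 1890 W

Series thermal resistances:
R_inner film = 1/(h_i·A) = 1/(29.1×18.4) = 0.001868 K/W
R_brass = L/(kA) = 0.0052/(118×18.4) = 2.395×10^-6 K/W
R_perlite board = L/(kA) = 0.095/(0.0551×18.4) = 0.0937 K/W
R_outer film = 1/(h_o·A) = 1/(5.18×18.4) = 0.01049 K/W
R_total = 0.1061 K/W
Q = ΔT / R_total = 200 / 0.1061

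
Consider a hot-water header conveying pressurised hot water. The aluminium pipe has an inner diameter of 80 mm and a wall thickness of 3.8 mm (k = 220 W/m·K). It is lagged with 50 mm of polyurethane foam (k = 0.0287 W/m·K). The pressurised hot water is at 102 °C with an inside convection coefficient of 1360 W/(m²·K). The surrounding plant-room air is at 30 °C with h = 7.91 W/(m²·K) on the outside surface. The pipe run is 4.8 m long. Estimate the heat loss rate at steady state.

Cylindrical conduction, so R = ln(r₂/r₁)/(2πkL) per layer, in series:
R_inner film = 1/(h_i·2πr₁L) = 1/(1360×2π×0.04×4.8) = 6.095×10^-4 K/W
R_aluminium pipe wall = ln(43.8/40)/(2π×220×4.8) = 1.368×10^-5 K/W
R_polyurethane foam = ln(93.8/43.8)/(2π×0.0287×4.8) = 0.8798 K/W
R_outer film = 1/(h_o·2πr_oL) = 1/(7.91×2π×0.0938×4.8) = 0.04469 K/W
R_total = 0.9251 K/W
Q = ΔT/R_total = 72/0.9251

Q ≈ 77.8 W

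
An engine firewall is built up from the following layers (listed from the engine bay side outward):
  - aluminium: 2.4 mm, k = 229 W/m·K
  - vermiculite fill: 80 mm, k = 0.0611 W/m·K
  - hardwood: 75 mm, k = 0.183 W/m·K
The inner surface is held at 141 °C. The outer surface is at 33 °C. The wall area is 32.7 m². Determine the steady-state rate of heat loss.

Q ≈ 2050 W

Series thermal resistances:
R_aluminium = L/(kA) = 0.0024/(229×32.7) = 3.205×10^-7 K/W
R_vermiculite fill = L/(kA) = 0.08/(0.0611×32.7) = 0.04004 K/W
R_hardwood = L/(kA) = 0.075/(0.183×32.7) = 0.01253 K/W
R_total = 0.05257 K/W
Q = ΔT / R_total = 108 / 0.05257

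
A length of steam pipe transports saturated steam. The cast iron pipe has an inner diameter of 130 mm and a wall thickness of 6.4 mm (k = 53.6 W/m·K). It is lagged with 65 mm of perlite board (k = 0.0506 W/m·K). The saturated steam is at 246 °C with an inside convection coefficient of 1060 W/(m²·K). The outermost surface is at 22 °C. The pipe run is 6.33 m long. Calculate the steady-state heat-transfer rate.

Treating each annulus and film as a series resistance:
R_inner film = 1/(h_i·2πr₁L) = 1/(1060×2π×0.065×6.33) = 3.649×10^-4 K/W
R_cast iron pipe wall = ln(71.4/65)/(2π×53.6×6.33) = 4.405×10^-5 K/W
R_perlite board = ln(136.4/71.4)/(2π×0.0506×6.33) = 0.3216 K/W
R_total = 0.322 K/W
Q = ΔT/R_total = 224/0.322

Q ≈ 696 W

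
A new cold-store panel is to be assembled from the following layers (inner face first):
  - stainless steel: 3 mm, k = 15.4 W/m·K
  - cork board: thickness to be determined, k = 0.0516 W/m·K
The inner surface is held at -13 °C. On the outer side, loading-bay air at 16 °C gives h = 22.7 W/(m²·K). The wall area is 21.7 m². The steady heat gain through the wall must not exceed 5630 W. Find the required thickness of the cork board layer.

L ≈ 3.48 mm

Series thermal resistances:
R_stainless steel = L/(kA) = 0.003/(15.4×21.7) = 8.977×10^-6 K/W
R_outer film = 1/(h_o·A) = 1/(22.7×21.7) = 0.00203 K/W
Sum of the known resistances R_other = 0.002039 K/W
Required total resistance R_tot = ΔT/Q_allow = 29/5630 = 0.005151 K/W
R_cork board = R_tot − R_other = 0.003112 K/W
L = R·k·A = 0.003112×0.0516×21.7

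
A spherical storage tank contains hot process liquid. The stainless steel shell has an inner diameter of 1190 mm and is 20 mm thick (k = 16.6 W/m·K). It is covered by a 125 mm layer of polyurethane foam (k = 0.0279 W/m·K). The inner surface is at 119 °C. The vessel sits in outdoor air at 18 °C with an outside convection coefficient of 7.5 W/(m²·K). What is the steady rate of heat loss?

Q ≈ 126 W

For a spherical shell R = (1/r₁ − 1/r₂)/(4πk); film R = 1/(h·4πr²). In series:
R_stainless steel shell = (1/0.595 − 1/0.615)/(4π×16.6) = 2.62×10^-4 K/W
R_polyurethane foam = (1/0.615 − 1/0.74)/(4π×0.0279) = 0.7834 K/W
R_outer film = 1/(h·4πr_o²) = 1/(7.5×4π×0.74²) = 0.01938 K/W
R_total = 0.803 K/W
Q = ΔT/R_total = 101/0.803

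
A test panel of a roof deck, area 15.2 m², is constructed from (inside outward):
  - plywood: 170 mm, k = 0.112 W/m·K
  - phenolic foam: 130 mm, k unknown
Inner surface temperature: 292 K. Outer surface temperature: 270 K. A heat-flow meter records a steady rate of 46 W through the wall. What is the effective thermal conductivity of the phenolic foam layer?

Treating each layer as a thermal resistance in series:
R_plywood = L/(kA) = 0.17/(0.112×15.2) = 0.09986 K/W
Sum of known resistances R_other = 0.09986 K/W
Total R = ΔT/Q = 22/46 = 0.4783 K/W
R_phenolic foam = R_total − R_other = 0.3784 K/W
k = L/(R·A) = 0.13/(0.3784×15.2)

k ≈ 0.0226 W/(m·K)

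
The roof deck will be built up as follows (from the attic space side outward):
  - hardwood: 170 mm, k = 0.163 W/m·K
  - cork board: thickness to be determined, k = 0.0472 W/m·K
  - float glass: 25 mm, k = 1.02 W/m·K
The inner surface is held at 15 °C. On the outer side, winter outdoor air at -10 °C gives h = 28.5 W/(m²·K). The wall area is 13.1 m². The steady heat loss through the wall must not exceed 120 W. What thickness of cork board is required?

Thermal resistances in series:
R_hardwood = L/(kA) = 0.17/(0.163×13.1) = 0.07961 K/W
R_float glass = L/(kA) = 0.025/(1.02×13.1) = 0.001871 K/W
R_outer film = 1/(h_o·A) = 1/(28.5×13.1) = 0.002678 K/W
Sum of the known resistances R_other = 0.08416 K/W
Required total resistance R_tot = ΔT/Q_allow = 25/120 = 0.2083 K/W
R_cork board = R_tot − R_other = 0.1242 K/W
L = R·k·A = 0.1242×0.0472×13.1

L ≈ 76.8 mm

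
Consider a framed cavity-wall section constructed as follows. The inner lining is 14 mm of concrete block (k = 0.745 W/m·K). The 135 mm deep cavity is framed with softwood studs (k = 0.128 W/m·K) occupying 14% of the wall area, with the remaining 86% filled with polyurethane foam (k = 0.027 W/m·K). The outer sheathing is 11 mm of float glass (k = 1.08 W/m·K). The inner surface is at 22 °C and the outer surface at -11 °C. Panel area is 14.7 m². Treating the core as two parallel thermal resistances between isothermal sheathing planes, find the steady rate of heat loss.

Q ≈ 147 W

Sheathing layers in series; stud and cavity paths in parallel between them.
R_inner = 0.014/(0.745×14.7) = 0.001278 K/W
R_stud  = 0.135/(0.128×0.14×14.7) = 0.5125 K/W
R_cav   = 0.135/(0.027×0.86×14.7) = 0.3955 K/W
1/R_core = 1/R_stud + 1/R_cav → R_core = 0.2232 K/W
R_outer = 0.011/(1.08×14.7) = 6.929×10^-4 K/W
R_total = 0.2252 K/W
Q = ΔT/R_total = 33/0.2252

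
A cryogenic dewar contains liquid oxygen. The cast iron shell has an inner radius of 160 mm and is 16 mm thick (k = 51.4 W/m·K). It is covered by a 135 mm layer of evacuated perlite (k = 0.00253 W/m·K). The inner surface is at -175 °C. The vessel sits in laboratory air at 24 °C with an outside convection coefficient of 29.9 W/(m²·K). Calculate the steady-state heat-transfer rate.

For a spherical shell R = (1/r₁ − 1/r₂)/(4πk); film R = 1/(h·4πr²). In series:
R_cast iron shell = (1/0.16 − 1/0.176)/(4π×51.4) = 8.797×10^-4 K/W
R_evacuated perlite = (1/0.176 − 1/0.311)/(4π×0.00253) = 77.58 K/W
R_outer film = 1/(h·4πr_o²) = 1/(29.9×4π×0.311²) = 0.02752 K/W
R_total = 77.6 K/W
Q = ΔT/R_total = 199/77.6

Q ≈ 2.56 W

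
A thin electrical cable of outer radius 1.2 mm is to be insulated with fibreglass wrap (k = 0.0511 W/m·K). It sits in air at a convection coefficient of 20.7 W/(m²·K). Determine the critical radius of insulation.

r_cr ≈ 2.47 mm

For a cylinder r_cr = k/h = 0.0511/20.7
r_cr = 2.47 mm; since the bare radius (1.2 mm) is below r_cr, adding a thin layer of insulation will *increase* heat loss.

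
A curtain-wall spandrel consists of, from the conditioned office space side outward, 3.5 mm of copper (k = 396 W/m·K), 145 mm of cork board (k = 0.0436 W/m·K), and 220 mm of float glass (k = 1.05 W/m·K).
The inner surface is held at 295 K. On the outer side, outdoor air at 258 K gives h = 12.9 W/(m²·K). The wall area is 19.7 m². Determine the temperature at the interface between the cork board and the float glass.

T ≈ 261 K

Series thermal resistances:
R_copper = L/(kA) = 0.0035/(396×19.7) = 4.486×10^-7 K/W
R_cork board = L/(kA) = 0.145/(0.0436×19.7) = 0.1688 K/W
R_float glass = L/(kA) = 0.22/(1.05×19.7) = 0.01064 K/W
R_outer film = 1/(h_o·A) = 1/(12.9×19.7) = 0.003935 K/W
R_total = 0.1834 K/W;  Q = ΔT/R_total = 37/0.1834 = 201.8 W
T_interface = T_inner − Q·ΣR(inner→interface) = 295 − 202×0.1688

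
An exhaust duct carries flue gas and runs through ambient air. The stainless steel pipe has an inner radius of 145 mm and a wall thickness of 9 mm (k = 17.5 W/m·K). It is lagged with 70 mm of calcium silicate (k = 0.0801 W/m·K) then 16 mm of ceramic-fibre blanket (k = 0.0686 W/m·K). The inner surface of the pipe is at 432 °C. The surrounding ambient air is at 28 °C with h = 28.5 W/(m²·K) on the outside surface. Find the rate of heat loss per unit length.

Treating each annulus and film as a series resistance:
R_stainless steel pipe wall = ln(154/145)/(2π×17.5×1) = 5.477×10^-4 K/W
R_calcium silicate = ln(224/154)/(2π×0.0801×1) = 0.7445 K/W
R_ceramic-fibre blanket = ln(240/224)/(2π×0.0686×1) = 0.1601 K/W
R_outer film = 1/(h_o·2πr_oL) = 1/(28.5×2π×0.24×1) = 0.02327 K/W
R_total = 0.9284 K/W
Q = ΔT/R_total = 404/0.9284

q′ ≈ 435 W/m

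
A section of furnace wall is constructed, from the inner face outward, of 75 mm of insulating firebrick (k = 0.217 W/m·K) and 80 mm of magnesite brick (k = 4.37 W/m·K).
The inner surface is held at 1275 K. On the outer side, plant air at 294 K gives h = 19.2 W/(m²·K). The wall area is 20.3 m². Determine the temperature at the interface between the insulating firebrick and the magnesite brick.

T ≈ 460 K

Model the wall as resistances in series:
R_insulating firebrick = L/(kA) = 0.075/(0.217×20.3) = 0.01703 K/W
R_magnesite brick = L/(kA) = 0.08/(4.37×20.3) = 9.018×10^-4 K/W
R_outer film = 1/(h_o·A) = 1/(19.2×20.3) = 0.002566 K/W
R_total = 0.02049 K/W;  Q = ΔT/R_total = 981/0.02049 = 47870 W
T_interface = T_inner − Q·ΣR(inner→interface) = 1275 − 47900×0.01703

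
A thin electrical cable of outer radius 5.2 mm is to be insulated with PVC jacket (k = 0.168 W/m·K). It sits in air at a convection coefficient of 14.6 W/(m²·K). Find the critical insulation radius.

For a cylinder r_cr = k/h = 0.168/14.6
r_cr = 11.5 mm; since the bare radius (5.2 mm) is below r_cr, adding a thin layer of insulation will *increase* heat loss.

r_cr ≈ 11.5 mm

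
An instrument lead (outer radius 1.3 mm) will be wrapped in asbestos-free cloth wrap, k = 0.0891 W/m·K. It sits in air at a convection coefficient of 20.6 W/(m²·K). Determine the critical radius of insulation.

r_cr ≈ 4.33 mm

For a cylinder r_cr = k/h = 0.0891/20.6
r_cr = 4.33 mm; since the bare radius (1.3 mm) is below r_cr, adding a thin layer of insulation will *increase* heat loss.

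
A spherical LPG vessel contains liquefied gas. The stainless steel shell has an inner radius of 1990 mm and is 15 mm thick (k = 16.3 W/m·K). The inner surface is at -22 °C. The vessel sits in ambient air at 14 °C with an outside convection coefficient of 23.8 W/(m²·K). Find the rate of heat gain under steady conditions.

Q ≈ 42300 W

Spherical conduction: R = (1/r_in − 1/r_out)/(4πk) per layer; series-sum.
R_stainless steel shell = (1/1.99 − 1/2.005)/(4π×16.3) = 1.835×10^-5 K/W
R_outer film = 1/(h·4πr_o²) = 1/(23.8×4π×2.005²) = 8.317×10^-4 K/W
R_total = 8.501×10^-4 K/W
Q = ΔT/R_total = 36/8.501×10^-4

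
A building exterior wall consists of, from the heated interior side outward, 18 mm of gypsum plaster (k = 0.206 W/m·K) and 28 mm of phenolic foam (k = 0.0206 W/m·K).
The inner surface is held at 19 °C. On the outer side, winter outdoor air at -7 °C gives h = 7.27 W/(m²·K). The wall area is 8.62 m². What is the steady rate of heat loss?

Q ≈ 141 W

Using the resistance-network approach (series):
R_gypsum plaster = L/(kA) = 0.018/(0.206×8.62) = 0.01014 K/W
R_phenolic foam = L/(kA) = 0.028/(0.0206×8.62) = 0.1577 K/W
R_outer film = 1/(h_o·A) = 1/(7.27×8.62) = 0.01596 K/W
R_total = 0.1838 K/W
Q = ΔT / R_total = 26 / 0.1838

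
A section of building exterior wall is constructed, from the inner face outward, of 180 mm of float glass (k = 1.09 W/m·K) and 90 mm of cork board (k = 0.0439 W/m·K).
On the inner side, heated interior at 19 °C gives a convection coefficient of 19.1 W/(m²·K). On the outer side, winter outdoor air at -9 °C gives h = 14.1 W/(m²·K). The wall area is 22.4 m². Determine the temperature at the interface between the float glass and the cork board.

T ≈ 16.4 °C

Thermal resistances in series:
R_inner film = 1/(h_i·A) = 1/(19.1×22.4) = 0.002337 K/W
R_float glass = L/(kA) = 0.18/(1.09×22.4) = 0.007372 K/W
R_cork board = L/(kA) = 0.09/(0.0439×22.4) = 0.09152 K/W
R_outer film = 1/(h_o·A) = 1/(14.1×22.4) = 0.003166 K/W
R_total = 0.1044 K/W;  Q = ΔT/R_total = 28/0.1044 = 268.2 W
T_interface = T_inner − Q·ΣR(inner→interface) = 19 − 268×0.00971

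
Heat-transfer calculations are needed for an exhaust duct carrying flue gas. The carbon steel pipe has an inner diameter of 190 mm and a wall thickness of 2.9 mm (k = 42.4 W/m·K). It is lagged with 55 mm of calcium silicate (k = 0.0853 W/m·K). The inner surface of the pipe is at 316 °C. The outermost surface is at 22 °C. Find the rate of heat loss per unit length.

Cylindrical conduction, so R = ln(r₂/r₁)/(2πkL) per layer, in series:
R_carbon steel pipe wall = ln(97.9/95)/(2π×42.4×1) = 1.129×10^-4 K/W
R_calcium silicate = ln(152.9/97.9)/(2π×0.0853×1) = 0.8319 K/W
R_total = 0.832 K/W
Q = ΔT/R_total = 294/0.832

q′ ≈ 353 W/m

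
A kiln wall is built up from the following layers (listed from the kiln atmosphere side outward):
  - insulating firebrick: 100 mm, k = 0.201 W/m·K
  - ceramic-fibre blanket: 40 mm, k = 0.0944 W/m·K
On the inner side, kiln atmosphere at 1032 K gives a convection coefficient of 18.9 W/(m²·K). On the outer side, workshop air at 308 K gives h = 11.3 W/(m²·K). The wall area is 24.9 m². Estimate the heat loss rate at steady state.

Using the resistance-network approach (series):
R_inner film = 1/(h_i·A) = 1/(18.9×24.9) = 0.002125 K/W
R_insulating firebrick = L/(kA) = 0.1/(0.201×24.9) = 0.01998 K/W
R_ceramic-fibre blanket = L/(kA) = 0.04/(0.0944×24.9) = 0.01702 K/W
R_outer film = 1/(h_o·A) = 1/(11.3×24.9) = 0.003554 K/W
R_total = 0.04268 K/W
Q = ΔT / R_total = 724 / 0.04268

Q ≈ 17000 W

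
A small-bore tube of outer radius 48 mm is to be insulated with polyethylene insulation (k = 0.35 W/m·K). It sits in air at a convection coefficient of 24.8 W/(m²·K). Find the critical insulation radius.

For a cylinder r_cr = k/h = 0.35/24.8
r_cr = 14.1 mm; since the bare radius (48 mm) is above r_cr, any added insulation will reduce heat loss.

r_cr ≈ 14.1 mm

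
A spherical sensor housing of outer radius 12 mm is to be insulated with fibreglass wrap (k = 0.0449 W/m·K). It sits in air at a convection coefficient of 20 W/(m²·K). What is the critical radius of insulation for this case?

For a sphere r_cr = 2k/h = 2×0.0449/20
r_cr = 4.49 mm; since the bare radius (12 mm) is above r_cr, any added insulation will reduce heat loss.

r_cr ≈ 4.49 mm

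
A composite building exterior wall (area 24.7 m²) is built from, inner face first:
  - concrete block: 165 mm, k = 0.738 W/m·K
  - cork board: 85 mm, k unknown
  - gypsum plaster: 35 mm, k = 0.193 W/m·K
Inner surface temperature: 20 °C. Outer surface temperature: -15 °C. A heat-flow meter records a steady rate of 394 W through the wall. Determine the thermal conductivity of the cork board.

k ≈ 0.0475 W/(m·K)

Series thermal resistances:
R_concrete block = L/(kA) = 0.165/(0.738×24.7) = 0.009052 K/W
R_gypsum plaster = L/(kA) = 0.035/(0.193×24.7) = 0.007342 K/W
Sum of known resistances R_other = 0.01639 K/W
Total R = ΔT/Q = 35/394 = 0.08883 K/W
R_cork board = R_total − R_other = 0.07244 K/W
k = L/(R·A) = 0.085/(0.07244×24.7)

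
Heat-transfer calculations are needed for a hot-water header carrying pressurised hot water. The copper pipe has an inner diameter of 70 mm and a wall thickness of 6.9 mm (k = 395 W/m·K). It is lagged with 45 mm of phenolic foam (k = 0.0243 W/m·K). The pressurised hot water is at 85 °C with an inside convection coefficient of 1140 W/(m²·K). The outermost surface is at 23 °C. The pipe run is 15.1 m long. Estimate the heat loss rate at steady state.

Q ≈ 196 W

Treating each annulus and film as a series resistance:
R_inner film = 1/(h_i·2πr₁L) = 1/(1140×2π×0.035×15.1) = 2.642×10^-4 K/W
R_copper pipe wall = ln(41.9/35)/(2π×395×15.1) = 4.801×10^-6 K/W
R_phenolic foam = ln(86.9/41.9)/(2π×0.0243×15.1) = 0.3164 K/W
R_total = 0.3167 K/W
Q = ΔT/R_total = 62/0.3167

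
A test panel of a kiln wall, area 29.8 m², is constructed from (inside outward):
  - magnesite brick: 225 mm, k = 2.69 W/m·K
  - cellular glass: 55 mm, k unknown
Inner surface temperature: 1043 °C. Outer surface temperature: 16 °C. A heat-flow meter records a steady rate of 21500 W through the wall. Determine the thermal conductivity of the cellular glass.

Series thermal resistances:
R_magnesite brick = L/(kA) = 0.225/(2.69×29.8) = 0.002807 K/W
Sum of known resistances R_other = 0.002807 K/W
Total R = ΔT/Q = 1027/21500 = 0.04777 K/W
R_cellular glass = R_total − R_other = 0.04496 K/W
k = L/(R·A) = 0.055/(0.04496×29.8)

k ≈ 0.0411 W/(m·K)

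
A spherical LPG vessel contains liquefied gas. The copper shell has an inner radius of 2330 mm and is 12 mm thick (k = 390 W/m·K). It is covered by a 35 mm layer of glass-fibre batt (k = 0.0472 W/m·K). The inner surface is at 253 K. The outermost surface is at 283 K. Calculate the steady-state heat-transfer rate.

For a spherical shell R = (1/r₁ − 1/r₂)/(4πk); film R = 1/(h·4πr²). In series:
R_copper shell = (1/2.33 − 1/2.342)/(4π×390) = 4.487×10^-7 K/W
R_glass-fibre batt = (1/2.342 − 1/2.377)/(4π×0.0472) = 0.0106 K/W
R_total = 0.0106 K/W
Q = ΔT/R_total = 30/0.0106

Q ≈ 2830 W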